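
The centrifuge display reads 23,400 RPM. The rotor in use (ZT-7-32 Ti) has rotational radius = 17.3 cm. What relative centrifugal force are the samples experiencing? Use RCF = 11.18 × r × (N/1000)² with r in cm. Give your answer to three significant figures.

RCF = 11.18 × r × (N/1000)²
RCF = 11.18 × 17.3 × (23.4)² = 11.18 × 17.3 × 547.56 ≈ 105,905.8 × g

106000 g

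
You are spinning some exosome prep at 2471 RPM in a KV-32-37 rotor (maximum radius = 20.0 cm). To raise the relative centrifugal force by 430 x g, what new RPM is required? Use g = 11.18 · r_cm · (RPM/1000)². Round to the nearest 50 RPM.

Current RCF = 11.18 × 20 × (2.471)² = 11.18 × 20 × 6.105841 ≈ 1,365.3 × g
Target RCF = 1,365.3 + 430 = 1,795.3 × g
(N/1000)² = 1,795.3 / 223.6 = 8.02907
N = 1000 × √8.02907 ≈ 2,833.6

2850 RPM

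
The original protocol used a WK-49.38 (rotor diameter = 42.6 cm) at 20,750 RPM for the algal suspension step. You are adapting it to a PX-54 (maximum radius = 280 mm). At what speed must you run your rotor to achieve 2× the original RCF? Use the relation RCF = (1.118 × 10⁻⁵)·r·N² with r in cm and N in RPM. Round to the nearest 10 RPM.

Original rotor: r = 42.6 / 2 = 21.3 cm
RCF_original = 1.118 × 10⁻⁵ × 21.3 × (20750)² = 1.118 × 10⁻⁵ × 21.3 × 430,562,500 ≈ 102,531.6 × g
Target RCF = 2 × 102,531.6 ≈ 205,063.2 × g
Your rotor: r = 280 mm = 28.0 cm
205,063.2 = 1.118 × 10⁻⁵ × 28 × N²
N² = 205,063.2 / (31.304 × 10⁻⁵) = 655,070,279
N ≈ √655,070,279 ≈ 25,594.3

25590 RPM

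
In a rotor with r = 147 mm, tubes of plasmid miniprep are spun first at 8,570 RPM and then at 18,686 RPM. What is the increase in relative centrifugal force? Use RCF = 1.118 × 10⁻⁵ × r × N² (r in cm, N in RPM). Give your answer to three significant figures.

45300 g

r = 147 mm = 14.7 cm
RCF₁ = 1.118 × 10⁻⁵ × 14.7 × (8570)² = 1.118 × 10⁻⁵ × 14.7 × 73,444,900 ≈ 12,070.4 × g
RCF₂ = 1.118 × 10⁻⁵ × 14.7 × (18686)² = 1.118 × 10⁻⁵ × 14.7 × 349,166,596 ≈ 57,384.1 × g
Increase = 57,384.1 − 12,070.4 = 45,313.7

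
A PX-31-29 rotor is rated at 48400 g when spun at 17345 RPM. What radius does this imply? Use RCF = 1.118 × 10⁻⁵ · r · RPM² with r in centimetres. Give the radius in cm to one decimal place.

r ≈ 14.4 cm

RCF = 1.118 × 10⁻⁵ × r × N²
48400 = 1.118 × 10⁻⁵ × r × (17345)²
r = 48400 / (1.118 × 10⁻⁵ × 300,849,025) = 48400 / 3363.492 ≈ 14.390 cm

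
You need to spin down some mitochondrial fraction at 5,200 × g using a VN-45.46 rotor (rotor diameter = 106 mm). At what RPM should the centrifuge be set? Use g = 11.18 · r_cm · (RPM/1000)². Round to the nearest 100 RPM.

r = 106 mm / 2 = 53 mm = 5.3 cm
RCF = 11.18 × r × (N/1000)²
5,200 = 11.18 × 5.3 × (N/1000)²
(N/1000)² = 5,200 / 59.254 = 87.75779
N = 1000 × √87.75779 ≈ 9,367.9

≈ 9400 RPM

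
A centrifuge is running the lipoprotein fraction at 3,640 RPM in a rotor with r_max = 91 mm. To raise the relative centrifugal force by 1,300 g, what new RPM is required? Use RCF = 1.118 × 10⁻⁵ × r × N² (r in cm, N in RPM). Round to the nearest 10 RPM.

5100 RPM

r = 91 mm = 9.1 cm
Current RCF = 1.118 × 10⁻⁵ × 9.1 × (3640)² = 1.118 × 10⁻⁵ × 9.1 × 13,249,600 ≈ 1,348 × g
Target RCF = 1,348 + 1,300 = 2,648 × g
N² = 2,648 / (10.1738 × 10⁻⁵) = 26,027,640
N ≈ √26,027,640 ≈ 5,101.7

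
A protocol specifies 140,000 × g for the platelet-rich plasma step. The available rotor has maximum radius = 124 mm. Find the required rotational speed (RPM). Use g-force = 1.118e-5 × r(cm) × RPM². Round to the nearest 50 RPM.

≈ 31800 RPM

r = 124 mm = 12.4 cm
RCF = 1.118 × 10⁻⁵ × r × N²
140,000 = 1.118 × 10⁻⁵ × 12.4 × N²
N² = 140,000 / (13.8632 × 10⁻⁵) = 1,009,867,852
N ≈ √1,009,867,852 ≈ 31,778.4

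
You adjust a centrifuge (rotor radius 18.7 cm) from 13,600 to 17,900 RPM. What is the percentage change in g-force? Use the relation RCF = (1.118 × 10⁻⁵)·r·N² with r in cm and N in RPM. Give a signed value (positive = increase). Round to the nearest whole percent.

RCF ∝ N², so the ratio is (17900/13600)² = (1.316176)² = 1.7323.
Change = 1.7323 − 1 = +0.7323 → +73.2%.

+73%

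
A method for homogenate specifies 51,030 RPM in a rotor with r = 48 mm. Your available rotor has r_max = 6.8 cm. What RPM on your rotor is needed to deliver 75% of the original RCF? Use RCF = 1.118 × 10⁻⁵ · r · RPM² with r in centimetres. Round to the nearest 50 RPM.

≈ 37150 RPM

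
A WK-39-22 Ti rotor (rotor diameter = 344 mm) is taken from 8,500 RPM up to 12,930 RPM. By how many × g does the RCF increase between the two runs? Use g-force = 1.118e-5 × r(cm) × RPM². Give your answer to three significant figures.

18300 × g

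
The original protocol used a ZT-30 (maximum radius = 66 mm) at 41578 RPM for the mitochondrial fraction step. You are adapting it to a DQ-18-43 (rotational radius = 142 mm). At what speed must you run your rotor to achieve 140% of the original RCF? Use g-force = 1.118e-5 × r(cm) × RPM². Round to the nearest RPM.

≈ 33539 RPM

Original rotor: r = 66 mm = 6.6 cm
RCF = 1.118 × 10⁻⁵ × r × N²
RCF_original = 1.118 × 10⁻⁵ × 6.6 × (41578)² = 1.118 × 10⁻⁵ × 6.6 × 1,728,730,084 ≈ 127,559.5 × g
Target RCF = 1.4 × 127,559.5 ≈ 178,583.3 × g
Your rotor: r = 142 mm = 14.2 cm
178,583.3 = 1.118 × 10⁻⁵ × 14.2 × N²
N² = 178,583.3 / (15.8756 × 10⁻⁵) = 1,124,891,658
N ≈ √1,124,891,658 ≈ 33,539.4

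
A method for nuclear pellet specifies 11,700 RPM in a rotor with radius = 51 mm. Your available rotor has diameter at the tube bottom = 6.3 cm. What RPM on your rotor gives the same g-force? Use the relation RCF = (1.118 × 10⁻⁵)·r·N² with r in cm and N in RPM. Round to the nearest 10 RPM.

Original rotor: r = 51 mm = 5.1 cm
RCF_original = 1.118 × 10⁻⁵ × 5.1 × (11700)² = 1.118 × 10⁻⁵ × 5.1 × 136,890,000 ≈ 7,805.2 × g
Your rotor: r = 6.3 / 2 = 3.15 cm
7,805.2 = 1.118 × 10⁻⁵ × 3.15 × N²
N² = 7,805.2 / (3.5217 × 10⁻⁵) = 221,631,598
N ≈ √221,631,598 ≈ 14,887.3

14890 RPM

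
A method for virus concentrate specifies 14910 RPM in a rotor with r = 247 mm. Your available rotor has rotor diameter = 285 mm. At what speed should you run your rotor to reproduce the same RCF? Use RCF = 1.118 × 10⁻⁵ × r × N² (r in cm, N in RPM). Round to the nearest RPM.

Original rotor: r = 247 mm = 24.7 cm
RCF_original = 1.118 × 10⁻⁵ × 24.7 × (14910)² = 1.118 × 10⁻⁵ × 24.7 × 222,308,100 ≈ 61,389.5 × g
Your rotor: r = 285 mm / 2 = 142.5 mm = 14.25 cm
61,389.5 = 1.118 × 10⁻⁵ × 14.25 × N²
N² = 61,389.5 / (15.9315 × 10⁻⁵) = 385,334,087
N ≈ √385,334,087 ≈ 19,629.9

≈ 19630 RPM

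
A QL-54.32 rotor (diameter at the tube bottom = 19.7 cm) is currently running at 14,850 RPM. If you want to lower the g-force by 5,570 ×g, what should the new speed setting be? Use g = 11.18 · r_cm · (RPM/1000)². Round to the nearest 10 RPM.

N₂ ≈ 13040 RPM

r = 19.7 / 2 = 9.85 cm
Current RCF = 11.18 × 9.85 × (14.85)² = 11.18 × 9.85 × 220.5225 ≈ 24,284.6 × g
Target RCF = 24,284.6 − 5,570 = 18,714.6 × g
(N/1000)² = 18,714.6 / 110.123 = 169.9427
N = 1000 × √169.9427 ≈ 13,036.2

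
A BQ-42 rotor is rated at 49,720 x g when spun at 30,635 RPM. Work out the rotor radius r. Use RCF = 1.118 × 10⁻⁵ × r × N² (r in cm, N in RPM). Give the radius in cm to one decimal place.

RCF = 1.118 × 10⁻⁵ × r × N²
49720 = 1.118 × 10⁻⁵ × r × (30635)²
r = 49720 / (1.118 × 10⁻⁵ × 938,503,225) = 49720 / 10492.47 ≈ 4.739 cm

4.7 cm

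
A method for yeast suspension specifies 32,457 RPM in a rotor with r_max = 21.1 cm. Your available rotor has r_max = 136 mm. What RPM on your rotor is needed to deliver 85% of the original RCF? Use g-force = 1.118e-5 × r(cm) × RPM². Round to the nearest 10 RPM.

RCF = 1.118 × 10⁻⁵ × r × N²
RCF_original = 1.118 × 10⁻⁵ × 21.1 × (32457)² = 1.118 × 10⁻⁵ × 21.1 × 1,053,456,849 ≈ 248,508.4 × g
Target RCF = 0.85 × 248,508.4 ≈ 211,232.1 × g
Your rotor: r = 136 mm = 13.6 cm
211,232.1 = 1.118 × 10⁻⁵ × 13.6 × N²
N² = 211,232.1 / (15.2048 × 10⁻⁵) = 1,389,246,159
N ≈ √1,389,246,159 ≈ 37,272.6

37270 RPM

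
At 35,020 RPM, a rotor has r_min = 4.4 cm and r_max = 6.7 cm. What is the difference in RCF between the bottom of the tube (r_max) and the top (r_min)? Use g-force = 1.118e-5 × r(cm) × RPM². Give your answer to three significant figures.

31500 g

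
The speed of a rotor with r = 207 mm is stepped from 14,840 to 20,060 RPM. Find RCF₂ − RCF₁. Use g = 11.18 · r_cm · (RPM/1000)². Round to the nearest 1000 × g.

r = 207 mm = 20.7 cm
RCF₁ = 11.18 × 20.7 × (14.84)² = 11.18 × 20.7 × 220.2256 ≈ 50,965.9 × g
RCF₂ = 11.18 × 20.7 × (20.06)² = 11.18 × 20.7 × 402.4036 ≈ 93,126.7 × g
Increase = 93,126.7 − 50,965.9 = 42,160.8

≈ 42000 g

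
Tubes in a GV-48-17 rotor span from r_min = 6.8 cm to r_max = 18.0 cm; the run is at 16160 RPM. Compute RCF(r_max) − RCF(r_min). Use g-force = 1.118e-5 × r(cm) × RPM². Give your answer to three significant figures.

≈ 32700 ×g

ΔRCF = 1.118 × 10⁻⁵ × (r_max − r_min) × N² = 1.118 × 10⁻⁵ × 11.2 × 261,145,600 ≈ 32,699.6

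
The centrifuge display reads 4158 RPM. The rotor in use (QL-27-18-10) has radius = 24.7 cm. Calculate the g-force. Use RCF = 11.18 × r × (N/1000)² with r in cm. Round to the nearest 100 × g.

RCF = 11.18 × r × (N/1000)²
RCF = 11.18 × 24.7 × (4.158)² = 11.18 × 24.7 × 17.288964 ≈ 4,774.3 × g

≈ 4800 x g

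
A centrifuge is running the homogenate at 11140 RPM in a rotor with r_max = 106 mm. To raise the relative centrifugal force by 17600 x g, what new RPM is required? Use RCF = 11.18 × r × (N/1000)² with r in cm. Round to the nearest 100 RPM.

r = 106 mm = 10.6 cm
Current RCF = 11.18 × 10.6 × (11.14)² = 11.18 × 10.6 × 124.0996 ≈ 14,706.8 × g
Target RCF = 14,706.8 + 17,600 = 32,306.8 × g
(N/1000)² = 32,306.8 / 118.508 = 272.6128
N = 1000 × √272.6128 ≈ 16,511.0

16500 RPM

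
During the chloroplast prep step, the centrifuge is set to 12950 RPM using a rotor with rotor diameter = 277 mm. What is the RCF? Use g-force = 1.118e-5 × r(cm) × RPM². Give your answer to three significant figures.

r = 277 mm / 2 = 138.5 mm = 13.85 cm
RCF = 1.118 × 10⁻⁵ × 13.85 × (12950)² = 1.118 × 10⁻⁵ × 13.85 × 167,702,500 ≈ 25,967.6 × g

RCF ≈ 26000 × g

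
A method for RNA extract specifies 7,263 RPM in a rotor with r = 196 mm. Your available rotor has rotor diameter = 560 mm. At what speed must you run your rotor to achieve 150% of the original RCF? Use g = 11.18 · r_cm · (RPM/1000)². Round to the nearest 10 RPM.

7440 RPM

Original rotor: r = 196 mm = 19.6 cm
RCF_original = 11.18 × 19.6 × (7.263)² = 11.18 × 19.6 × 52.751169 ≈ 11,559.3 × g
Target RCF = 1.5 × 11,559.3 ≈ 17,338.9 × g
Your rotor: r = 560 mm / 2 = 280 mm = 28 cm
17,338.9 = 11.18 × 28 × (N/1000)²
(N/1000)² = 17,338.9 / 313.04 = 55.38877
N = 1000 × √55.38877 ≈ 7,442.4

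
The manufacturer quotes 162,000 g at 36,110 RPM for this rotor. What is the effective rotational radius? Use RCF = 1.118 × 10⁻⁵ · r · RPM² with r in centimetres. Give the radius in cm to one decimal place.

11.1 cm

162000 = 1.118 × 10⁻⁵ × r × (36110)²
r = 162000 / (1.118 × 10⁻⁵ × 1,303,932,100) = 162000 / 14577.96 ≈ 11.113 cm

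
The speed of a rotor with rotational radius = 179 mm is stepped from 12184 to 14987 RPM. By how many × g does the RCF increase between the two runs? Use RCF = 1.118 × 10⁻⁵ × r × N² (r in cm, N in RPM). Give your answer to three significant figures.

15200 × g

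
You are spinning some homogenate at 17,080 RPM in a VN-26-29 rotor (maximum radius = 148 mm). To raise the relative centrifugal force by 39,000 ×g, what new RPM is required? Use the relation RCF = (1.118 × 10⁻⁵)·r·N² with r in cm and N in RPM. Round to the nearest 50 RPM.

N₂ ≈ 22950 RPM

r = 148 mm = 14.8 cm
Current RCF = 1.118 × 10⁻⁵ × 14.8 × (17080)² = 1.118 × 10⁻⁵ × 14.8 × 291,726,400 ≈ 48,270.2 × g
Target RCF = 48,270.2 + 39,000 = 87,270.2 × g
N² = 87,270.2 / (16.5464 × 10⁻⁵) = 527,427,114
N ≈ √527,427,114 ≈ 22,965.8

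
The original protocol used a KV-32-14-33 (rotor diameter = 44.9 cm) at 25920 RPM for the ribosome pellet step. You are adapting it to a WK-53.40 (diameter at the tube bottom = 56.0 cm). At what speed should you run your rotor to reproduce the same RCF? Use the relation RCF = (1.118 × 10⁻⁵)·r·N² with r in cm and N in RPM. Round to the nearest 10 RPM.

≈ 23210 RPM

Original rotor: r = 44.9 / 2 = 22.45 cm
RCF_original = 1.118 × 10⁻⁵ × 22.45 × (25920)² = 1.118 × 10⁻⁵ × 22.45 × 671,846,400 ≈ 168,627.4 × g
Your rotor: r = 56.0 / 2 = 28 cm
168,627.4 = 1.118 × 10⁻⁵ × 28 × N²
N² = 168,627.4 / (31.304 × 10⁻⁵) = 538,676,846
N ≈ √538,676,846 ≈ 23,209.4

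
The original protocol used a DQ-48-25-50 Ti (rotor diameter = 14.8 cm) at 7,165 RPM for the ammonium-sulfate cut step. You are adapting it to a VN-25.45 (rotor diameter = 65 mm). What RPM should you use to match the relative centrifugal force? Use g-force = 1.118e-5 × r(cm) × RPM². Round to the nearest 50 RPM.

10800 RPM

Original rotor: r = 14.8 / 2 = 7.4 cm
RCF = 1.118 × 10⁻⁵ × r × N²
RCF_original = 1.118 × 10⁻⁵ × 7.4 × (7165)² = 1.118 × 10⁻⁵ × 7.4 × 51,337,225 ≈ 4,247.2 × g
Your rotor: r = 65 mm / 2 = 32.5 mm = 3.25 cm
4,247.2 = 1.118 × 10⁻⁵ × 3.25 × N²
N² = 4,247.2 / (3.6335 × 10⁻⁵) = 116,890,051
N ≈ √116,890,051 ≈ 10,811.6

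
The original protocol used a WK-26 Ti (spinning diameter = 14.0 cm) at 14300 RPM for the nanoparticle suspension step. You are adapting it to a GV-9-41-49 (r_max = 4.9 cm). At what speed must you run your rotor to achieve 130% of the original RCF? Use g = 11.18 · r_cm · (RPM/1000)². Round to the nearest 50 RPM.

≈ 19500 RPM

Original rotor: r = 14.0 / 2 = 7 cm
RCF = 11.18 × r × (N/1000)²
RCF_original = 11.18 × 7 × (14.3)² = 11.18 × 7 × 204.49 ≈ 16,003.4 × g
Target RCF = 1.3 × 16,003.4 ≈ 20,804.4 × g
20,804.4 = 11.18 × 4.9 × (N/1000)²
(N/1000)² = 20,804.4 / 54.782 = 379.7671
N = 1000 × √379.7671 ≈ 19,487.6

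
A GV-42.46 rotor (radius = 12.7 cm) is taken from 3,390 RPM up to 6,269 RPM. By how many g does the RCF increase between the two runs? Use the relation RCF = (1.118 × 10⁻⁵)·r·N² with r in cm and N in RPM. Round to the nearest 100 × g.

≈ 3900 g

RCF₁ = 1.118 × 10⁻⁵ × 12.7 × (3390)² = 1.118 × 10⁻⁵ × 12.7 × 11,492,100 ≈ 1,631.7 × g
RCF₂ = 1.118 × 10⁻⁵ × 12.7 × (6269)² = 1.118 × 10⁻⁵ × 12.7 × 39,300,361 ≈ 5,580.1 × g
Increase = 5,580.1 − 1,631.7 = 3,948.4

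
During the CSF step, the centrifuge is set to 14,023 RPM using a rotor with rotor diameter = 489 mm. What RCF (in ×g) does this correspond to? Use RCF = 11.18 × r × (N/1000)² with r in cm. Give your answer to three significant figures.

r = 489 mm / 2 = 244.5 mm = 24.45 cm
RCF = 11.18 × 24.45 × (14.023)² = 11.18 × 24.45 × 196.644529 ≈ 53,753 × g

53800 ×g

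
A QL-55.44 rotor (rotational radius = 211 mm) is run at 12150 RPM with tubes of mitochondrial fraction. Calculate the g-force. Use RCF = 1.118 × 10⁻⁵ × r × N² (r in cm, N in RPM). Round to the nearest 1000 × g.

r = 211 mm = 21.1 cm
RCF = 1.118 × 10⁻⁵ × 21.1 × (12150)² = 1.118 × 10⁻⁵ × 21.1 × 147,622,500 ≈ 34,823.9 × g

≈ 35000 x g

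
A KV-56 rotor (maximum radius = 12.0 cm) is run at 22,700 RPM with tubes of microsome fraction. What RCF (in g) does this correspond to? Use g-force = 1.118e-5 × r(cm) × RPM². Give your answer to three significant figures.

69100 g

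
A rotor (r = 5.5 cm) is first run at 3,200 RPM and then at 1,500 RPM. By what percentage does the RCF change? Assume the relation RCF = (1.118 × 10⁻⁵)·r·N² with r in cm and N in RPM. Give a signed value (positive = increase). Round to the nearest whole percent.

RCF ∝ N², so the ratio is (1500/3200)² = (0.468750)² = 0.2197.
Change = 0.2197 − 1 = -0.7803 → -78.0%.

-78%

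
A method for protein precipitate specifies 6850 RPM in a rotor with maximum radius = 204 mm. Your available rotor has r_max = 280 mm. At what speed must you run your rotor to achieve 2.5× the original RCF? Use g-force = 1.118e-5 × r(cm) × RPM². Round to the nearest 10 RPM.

≈ 9240 RPM

Original rotor: r = 204 mm = 20.4 cm
RCF_original = 1.118 × 10⁻⁵ × 20.4 × (6850)² = 1.118 × 10⁻⁵ × 20.4 × 46,922,500 ≈ 10,701.7 × g
Target RCF = 2.5 × 10,701.7 ≈ 26,754.2 × g
Your rotor: r = 280 mm = 28.0 cm
26,754.2 = 1.118 × 10⁻⁵ × 28 × N²
N² = 26,754.2 / (31.304 × 10⁻⁵) = 85,465,755
N ≈ √85,465,755 ≈ 9,244.8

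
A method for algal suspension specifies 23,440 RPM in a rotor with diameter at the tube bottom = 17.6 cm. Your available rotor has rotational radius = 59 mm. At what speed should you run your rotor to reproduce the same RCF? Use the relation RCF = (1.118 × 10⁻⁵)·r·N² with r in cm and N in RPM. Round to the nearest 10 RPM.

Original rotor: r = 17.6 / 2 = 8.8 cm
RCF = 1.118 × 10⁻⁵ × r × N²
RCF_original = 1.118 × 10⁻⁵ × 8.8 × (23440)² = 1.118 × 10⁻⁵ × 8.8 × 549,433,600 ≈ 54,055.5 × g
Your rotor: r = 59 mm = 5.9 cm
54,055.5 = 1.118 × 10⁻⁵ × 5.9 × N²
N² = 54,055.5 / (6.5962 × 10⁻⁵) = 819,494,557
N ≈ √819,494,557 ≈ 28,626.8

≈ 28630 RPM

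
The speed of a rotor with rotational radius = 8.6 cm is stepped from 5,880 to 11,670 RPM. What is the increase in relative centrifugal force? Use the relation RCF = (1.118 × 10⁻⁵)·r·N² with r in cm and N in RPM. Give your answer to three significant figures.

9770 g

RCF₁ = 1.118 × 10⁻⁵ × 8.6 × (5880)² = 1.118 × 10⁻⁵ × 8.6 × 34,574,400 ≈ 3,324.3 × g
RCF₂ = 1.118 × 10⁻⁵ × 8.6 × (11670)² = 1.118 × 10⁻⁵ × 8.6 × 136,188,900 ≈ 13,094.3 × g
Increase = 13,094.3 − 3,324.3 = 9,770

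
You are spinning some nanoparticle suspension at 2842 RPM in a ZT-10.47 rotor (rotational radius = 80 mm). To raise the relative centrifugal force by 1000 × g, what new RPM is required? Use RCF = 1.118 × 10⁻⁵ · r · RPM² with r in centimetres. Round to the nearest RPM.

N₂ ≈ 4388 RPM

r = 80 mm = 8.0 cm
Current RCF = 1.118 × 10⁻⁵ × 8 × (2842)² = 1.118 × 10⁻⁵ × 8 × 8,076,964 ≈ 722.4 × g
Target RCF = 722.4 + 1,000 = 1,722.4 × g
N² = 1,722.4 / (8.944 × 10⁻⁵) = 19,257,603
N ≈ √19,257,603 ≈ 4,388.3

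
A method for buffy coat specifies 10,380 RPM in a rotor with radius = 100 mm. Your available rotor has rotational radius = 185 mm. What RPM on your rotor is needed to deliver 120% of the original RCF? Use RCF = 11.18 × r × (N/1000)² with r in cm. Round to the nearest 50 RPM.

Original rotor: r = 100 mm = 10.0 cm
RCF = 11.18 × r × (N/1000)²
RCF_original = 11.18 × 10 × (10.38)² = 11.18 × 10 × 107.7444 ≈ 12,045.8 × g
Target RCF = 1.2 × 12,045.8 ≈ 14,455 × g
Your rotor: r = 185 mm = 18.5 cm
14,455 = 11.18 × 18.5 × (N/1000)²
(N/1000)² = 14,455 / 206.83 = 69.88831
N = 1000 × √69.88831 ≈ 8,359.9

8350 RPM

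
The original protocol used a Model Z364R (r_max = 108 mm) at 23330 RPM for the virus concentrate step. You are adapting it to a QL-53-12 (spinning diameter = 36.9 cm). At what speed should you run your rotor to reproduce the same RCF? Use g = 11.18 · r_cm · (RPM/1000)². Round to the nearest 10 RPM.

17850 RPM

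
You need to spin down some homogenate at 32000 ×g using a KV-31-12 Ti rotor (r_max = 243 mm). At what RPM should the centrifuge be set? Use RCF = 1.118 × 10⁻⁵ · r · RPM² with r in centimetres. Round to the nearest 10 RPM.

r = 243 mm = 24.3 cm
RCF = 1.118 × 10⁻⁵ × r × N²
32,000 = 1.118 × 10⁻⁵ × 24.3 × N²
N² = 32,000 / (27.1674 × 10⁻⁵) = 117,788,231
N ≈ √117,788,231 ≈ 10,853.0

10850 RPM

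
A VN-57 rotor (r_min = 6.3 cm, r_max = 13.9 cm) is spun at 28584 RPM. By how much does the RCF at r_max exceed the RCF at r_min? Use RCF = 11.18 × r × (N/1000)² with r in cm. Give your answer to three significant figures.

≈ 69400 g

ΔRCF = 11.18 × (r_max − r_min) × (N/1000)² = 11.18 × 7.6 × 817.045056 ≈ 69,422.7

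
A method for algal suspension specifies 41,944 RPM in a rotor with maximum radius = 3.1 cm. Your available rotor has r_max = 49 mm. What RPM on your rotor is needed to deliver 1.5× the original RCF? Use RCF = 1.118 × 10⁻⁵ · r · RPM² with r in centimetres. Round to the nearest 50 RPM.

≈ 40850 RPM

RCF_original = 1.118 × 10⁻⁵ × 3.1 × (41944)² = 1.118 × 10⁻⁵ × 3.1 × 1,759,299,136 ≈ 60,973.8 × g
Target RCF = 1.5 × 60,973.8 ≈ 91,460.7 × g
Your rotor: r = 49 mm = 4.9 cm
91,460.7 = 1.118 × 10⁻⁵ × 4.9 × N²
N² = 91,460.7 / (5.4782 × 10⁻⁵) = 1,669,539,265
N ≈ √1,669,539,265 ≈ 40,860.0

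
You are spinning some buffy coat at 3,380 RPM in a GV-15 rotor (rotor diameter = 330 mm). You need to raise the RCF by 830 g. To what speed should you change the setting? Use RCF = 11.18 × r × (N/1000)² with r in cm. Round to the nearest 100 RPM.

≈ 4000 RPM

r = 330 mm / 2 = 165 mm = 16.5 cm
Current RCF = 11.18 × 16.5 × (3.38)² = 11.18 × 16.5 × 11.4244 ≈ 2,107.5 × g
Target RCF = 2,107.5 + 830 = 2,937.5 × g
(N/1000)² = 2,937.5 / 184.47 = 15.924
N = 1000 × √15.924 ≈ 3,990.5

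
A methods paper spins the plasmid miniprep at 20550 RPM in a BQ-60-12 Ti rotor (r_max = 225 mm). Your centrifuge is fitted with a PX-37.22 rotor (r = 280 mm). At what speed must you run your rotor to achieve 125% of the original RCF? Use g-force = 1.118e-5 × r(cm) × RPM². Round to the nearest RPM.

Original rotor: r = 225 mm = 22.5 cm
RCF_original = 1.118 × 10⁻⁵ × 22.5 × (20550)² = 1.118 × 10⁻⁵ × 22.5 × 422,302,500 ≈ 106,230.2 × g
Target RCF = 1.25 × 106,230.2 ≈ 132,787.8 × g
Your rotor: r = 280 mm = 28.0 cm
132,787.8 = 1.118 × 10⁻⁵ × 28 × N²
N² = 132,787.8 / (31.304 × 10⁻⁵) = 424,187,963
N ≈ √424,187,963 ≈ 20,595.8

20596 RPM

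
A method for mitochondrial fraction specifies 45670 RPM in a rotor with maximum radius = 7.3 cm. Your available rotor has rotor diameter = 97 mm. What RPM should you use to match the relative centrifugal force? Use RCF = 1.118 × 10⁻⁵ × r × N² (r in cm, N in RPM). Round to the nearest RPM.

RCF = 1.118 × 10⁻⁵ × r × N²
RCF_original = 1.118 × 10⁻⁵ × 7.3 × (45670)² = 1.118 × 10⁻⁵ × 7.3 × 2,085,748,900 ≈ 170,226.3 × g
Your rotor: r = 97 mm / 2 = 48.5 mm = 4.85 cm
170,226.3 = 1.118 × 10⁻⁵ × 4.85 × N²
N² = 170,226.3 / (5.4223 × 10⁻⁵) = 3,139,374,435
N ≈ √3,139,374,435 ≈ 56,030.1

≈ 56030 RPM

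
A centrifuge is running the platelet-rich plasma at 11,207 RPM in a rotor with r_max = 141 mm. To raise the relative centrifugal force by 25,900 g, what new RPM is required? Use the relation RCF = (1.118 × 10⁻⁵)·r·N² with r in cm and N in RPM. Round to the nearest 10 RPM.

N₂ ≈ 17030 RPM

r = 141 mm = 14.1 cm
Current RCF = 1.118 × 10⁻⁵ × 14.1 × (11207)² = 1.118 × 10⁻⁵ × 14.1 × 125,596,849 ≈ 19,798.8 × g
Target RCF = 19,798.8 + 25,900 = 45,698.8 × g
N² = 45,698.8 / (15.7638 × 10⁻⁵) = 289,897,106
N ≈ √289,897,106 ≈ 17,026.4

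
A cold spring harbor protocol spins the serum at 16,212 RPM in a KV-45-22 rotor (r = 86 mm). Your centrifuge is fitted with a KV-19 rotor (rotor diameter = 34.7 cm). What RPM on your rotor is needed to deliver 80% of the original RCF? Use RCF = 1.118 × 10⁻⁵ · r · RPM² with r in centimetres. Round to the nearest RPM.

10209 RPM

Original rotor: r = 86 mm = 8.6 cm
RCF_original = 1.118 × 10⁻⁵ × 8.6 × (16212)² = 1.118 × 10⁻⁵ × 8.6 × 262,828,944 ≈ 25,270.5 × g
Target RCF = 0.8 × 25,270.5 ≈ 20,216.4 × g
Your rotor: r = 34.7 / 2 = 17.35 cm
20,216.4 = 1.118 × 10⁻⁵ × 17.35 × N²
N² = 20,216.4 / (19.3973 × 10⁻⁵) = 104,222,753
N ≈ √104,222,753 ≈ 10,209.0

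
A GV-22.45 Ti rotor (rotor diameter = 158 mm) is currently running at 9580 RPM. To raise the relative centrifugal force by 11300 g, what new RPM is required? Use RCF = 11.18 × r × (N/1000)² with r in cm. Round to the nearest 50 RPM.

≈ 14800 RPM

r = 158 mm / 2 = 79 mm = 7.9 cm
Current RCF = 11.18 × 7.9 × (9.58)² = 11.18 × 7.9 × 91.7764 ≈ 8,105.9 × g
Target RCF = 8,105.9 + 11,300 = 19,405.9 × g
(N/1000)² = 19,405.9 / 88.322 = 219.7176
N = 1000 × √219.7176 ≈ 14,822.9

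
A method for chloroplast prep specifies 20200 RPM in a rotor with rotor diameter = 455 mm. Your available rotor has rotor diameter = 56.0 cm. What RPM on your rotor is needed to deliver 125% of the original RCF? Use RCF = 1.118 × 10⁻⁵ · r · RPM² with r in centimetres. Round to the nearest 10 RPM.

Original rotor: r = 455 mm / 2 = 227.5 mm = 22.75 cm
RCF = 1.118 × 10⁻⁵ × r × N²
RCF_original = 1.118 × 10⁻⁵ × 22.75 × (20200)² = 1.118 × 10⁻⁵ × 22.75 × 408,040,000 ≈ 103,782.9 × g
Target RCF = 1.25 × 103,782.9 ≈ 129,728.6 × g
Your rotor: r = 56.0 / 2 = 28 cm
129,728.6 = 1.118 × 10⁻⁵ × 28 × N²
N² = 129,728.6 / (31.304 × 10⁻⁵) = 414,415,410
N ≈ √414,415,410 ≈ 20,357.2

20360 RPM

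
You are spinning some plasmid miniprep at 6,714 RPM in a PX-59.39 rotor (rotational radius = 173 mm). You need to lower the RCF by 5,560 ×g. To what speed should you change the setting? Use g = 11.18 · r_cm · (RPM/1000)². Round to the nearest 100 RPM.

≈ 4000 RPM

r = 173 mm = 17.3 cm
Current RCF = 11.18 × 17.3 × (6.714)² = 11.18 × 17.3 × 45.077796 ≈ 8,718.7 × g
Target RCF = 8,718.7 − 5,560 = 3,158.7 × g
(N/1000)² = 3,158.7 / 193.414 = 16.33129
N = 1000 × √16.33129 ≈ 4,041.2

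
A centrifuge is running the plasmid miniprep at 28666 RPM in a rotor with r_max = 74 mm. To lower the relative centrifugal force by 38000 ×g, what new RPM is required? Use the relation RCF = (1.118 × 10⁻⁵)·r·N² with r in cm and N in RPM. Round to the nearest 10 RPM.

N₂ ≈ 19040 RPM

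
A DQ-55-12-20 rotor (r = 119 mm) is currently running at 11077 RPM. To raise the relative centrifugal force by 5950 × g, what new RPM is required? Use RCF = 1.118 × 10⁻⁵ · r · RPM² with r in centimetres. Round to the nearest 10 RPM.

N₂ ≈ 12940 RPM

r = 119 mm = 11.9 cm
Current RCF = 1.118 × 10⁻⁵ × 11.9 × (11077)² = 1.118 × 10⁻⁵ × 11.9 × 122,699,929 ≈ 16,324.2 × g
Target RCF = 16,324.2 + 5,950 = 22,274.2 × g
N² = 22,274.2 / (13.3042 × 10⁻⁵) = 167,422,318
N ≈ √167,422,318 ≈ 12,939.2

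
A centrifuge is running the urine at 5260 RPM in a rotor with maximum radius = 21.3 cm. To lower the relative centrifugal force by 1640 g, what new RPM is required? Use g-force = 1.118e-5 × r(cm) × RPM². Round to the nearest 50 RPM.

Current RCF = 1.118 × 10⁻⁵ × 21.3 × (5260)² = 1.118 × 10⁻⁵ × 21.3 × 27,667,600 ≈ 6,588.6 × g
Target RCF = 6,588.6 − 1,640 = 4,948.6 × g
N² = 4,948.6 / (23.8134 × 10⁻⁵) = 20,780,737
N ≈ √20,780,737 ≈ 4,558.6

N₂ ≈ 4550 RPM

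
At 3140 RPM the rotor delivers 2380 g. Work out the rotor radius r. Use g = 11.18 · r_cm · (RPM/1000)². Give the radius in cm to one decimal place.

r ≈ 21.6 cm

2380 = 11.18 × r × (3.14)²
r = 2380 / (11.18 × 9.8596) = 2380 / 110.2303 ≈ 21.591 cm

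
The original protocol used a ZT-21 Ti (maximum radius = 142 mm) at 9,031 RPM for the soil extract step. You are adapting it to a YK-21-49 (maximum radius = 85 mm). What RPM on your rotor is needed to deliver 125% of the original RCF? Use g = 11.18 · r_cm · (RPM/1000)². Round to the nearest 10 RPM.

≈ 13050 RPM

Original rotor: r = 142 mm = 14.2 cm
RCF_original = 11.18 × 14.2 × (9.031)² = 11.18 × 14.2 × 81.558961 ≈ 12,948 × g
Target RCF = 1.25 × 12,948 ≈ 16,185 × g
Your rotor: r = 85 mm = 8.5 cm
16,185 = 11.18 × 8.5 × (N/1000)²
(N/1000)² = 16,185 / 95.03 = 170.3146
N = 1000 × √170.3146 ≈ 13,050.5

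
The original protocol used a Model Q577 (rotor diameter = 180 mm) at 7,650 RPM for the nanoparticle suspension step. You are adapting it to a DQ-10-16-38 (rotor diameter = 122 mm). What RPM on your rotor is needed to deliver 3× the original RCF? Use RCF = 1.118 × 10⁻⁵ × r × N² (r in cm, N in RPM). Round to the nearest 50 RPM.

Original rotor: r = 180 mm / 2 = 90 mm = 9 cm
RCF = 1.118 × 10⁻⁵ × r × N²
RCF_original = 1.118 × 10⁻⁵ × 9 × (7650)² = 1.118 × 10⁻⁵ × 9 × 58,522,500 ≈ 5,888.5 × g
Target RCF = 3 × 5,888.5 ≈ 17,665.5 × g
Your rotor: r = 122 mm / 2 = 61 mm = 6.1 cm
17,665.5 = 1.118 × 10⁻⁵ × 6.1 × N²
N² = 17,665.5 / (6.8198 × 10⁻⁵) = 259,032,523
N ≈ √259,032,523 ≈ 16,094.5

16100 RPM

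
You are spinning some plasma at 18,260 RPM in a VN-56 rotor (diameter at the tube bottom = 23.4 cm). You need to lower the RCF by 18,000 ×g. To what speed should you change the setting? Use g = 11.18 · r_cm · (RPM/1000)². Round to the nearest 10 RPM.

≈ 13990 RPM

r = 23.4 / 2 = 11.7 cm
Current RCF = 11.18 × 11.7 × (18.26)² = 11.18 × 11.7 × 333.4276 ≈ 43,614.3 × g
Target RCF = 43,614.3 − 18,000 = 25,614.3 × g
(N/1000)² = 25,614.3 / 130.806 = 195.819
N = 1000 × √195.819 ≈ 13,993.5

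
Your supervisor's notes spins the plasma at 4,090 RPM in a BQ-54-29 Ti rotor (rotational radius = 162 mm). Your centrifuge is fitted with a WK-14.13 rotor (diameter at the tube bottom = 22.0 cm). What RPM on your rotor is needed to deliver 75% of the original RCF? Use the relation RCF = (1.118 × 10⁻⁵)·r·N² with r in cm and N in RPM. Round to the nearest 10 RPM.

≈ 4300 RPM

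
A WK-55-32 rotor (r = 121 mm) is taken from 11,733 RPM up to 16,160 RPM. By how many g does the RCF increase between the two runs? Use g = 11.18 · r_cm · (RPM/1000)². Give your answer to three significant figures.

r = 121 mm = 12.1 cm
RCF₁ = 11.18 × 12.1 × (11.733)² = 11.18 × 12.1 × 137.663289 ≈ 18,622.8 × g
RCF₂ = 11.18 × 12.1 × (16.16)² = 11.18 × 12.1 × 261.1456 ≈ 35,327.3 × g
Increase = 35,327.3 − 18,622.8 = 16,704.5

≈ 16700 g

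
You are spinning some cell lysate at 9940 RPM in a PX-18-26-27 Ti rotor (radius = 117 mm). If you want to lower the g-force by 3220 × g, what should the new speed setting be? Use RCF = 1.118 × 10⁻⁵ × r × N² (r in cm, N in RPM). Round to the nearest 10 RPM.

≈ 8610 RPM

r = 117 mm = 11.7 cm
Current RCF = 1.118 × 10⁻⁵ × 11.7 × (9940)² = 1.118 × 10⁻⁵ × 11.7 × 98,803,600 ≈ 12,924.1 × g
Target RCF = 12,924.1 − 3,220 = 9,704.1 × g
N² = 9,704.1 / (13.0806 × 10⁻⁵) = 74,186,964
N ≈ √74,186,964 ≈ 8,613.2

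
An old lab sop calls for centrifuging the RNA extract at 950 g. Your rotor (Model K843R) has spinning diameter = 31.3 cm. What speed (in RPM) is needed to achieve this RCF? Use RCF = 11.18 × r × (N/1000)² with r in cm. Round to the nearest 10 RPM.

N ≈ 2330 RPM

r = 31.3 / 2 = 15.65 cm
RCF = 11.18 × r × (N/1000)²
950 = 11.18 × 15.65 × (N/1000)²
(N/1000)² = 950 / 174.967 = 5.429595
N = 1000 × √5.429595 ≈ 2,330.1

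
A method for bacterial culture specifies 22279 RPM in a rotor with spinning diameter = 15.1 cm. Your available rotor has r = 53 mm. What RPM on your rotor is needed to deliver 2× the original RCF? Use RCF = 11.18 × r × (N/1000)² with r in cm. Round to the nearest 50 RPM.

≈ 37600 RPM

Original rotor: r = 15.1 / 2 = 7.55 cm
RCF_original = 11.18 × 7.55 × (22.279)² = 11.18 × 7.55 × 496.353841 ≈ 41,896.7 × g
Target RCF = 2 × 41,896.7 ≈ 83,793.4 × g
Your rotor: r = 53 mm = 5.3 cm
83,793.4 = 11.18 × 5.3 × (N/1000)²
(N/1000)² = 83,793.4 / 59.254 = 1414.139
N = 1000 × √1414.139 ≈ 37,605.0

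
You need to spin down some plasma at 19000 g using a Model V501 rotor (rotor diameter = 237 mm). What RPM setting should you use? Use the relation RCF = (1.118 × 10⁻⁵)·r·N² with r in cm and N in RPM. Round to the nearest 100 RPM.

N ≈ 12000 RPM

r = 237 mm / 2 = 118.5 mm = 11.85 cm
19,000 = 1.118 × 10⁻⁵ × 11.85 × N²
N² = 19,000 / (13.2483 × 10⁻⁵) = 143,414,627
N ≈ √143,414,627 ≈ 11,975.6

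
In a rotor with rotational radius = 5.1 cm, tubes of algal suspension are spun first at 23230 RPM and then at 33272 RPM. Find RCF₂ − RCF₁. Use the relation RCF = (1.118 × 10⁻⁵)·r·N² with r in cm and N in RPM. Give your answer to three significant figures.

≈ 32400 g

RCF₁ = 1.118 × 10⁻⁵ × 5.1 × (23230)² = 1.118 × 10⁻⁵ × 5.1 × 539,632,900 ≈ 30,768.8 × g
RCF₂ = 1.118 × 10⁻⁵ × 5.1 × (33272)² = 1.118 × 10⁻⁵ × 5.1 × 1,107,025,984 ≈ 63,120.4 × g
Increase = 63,120.4 − 30,768.8 = 32,351.6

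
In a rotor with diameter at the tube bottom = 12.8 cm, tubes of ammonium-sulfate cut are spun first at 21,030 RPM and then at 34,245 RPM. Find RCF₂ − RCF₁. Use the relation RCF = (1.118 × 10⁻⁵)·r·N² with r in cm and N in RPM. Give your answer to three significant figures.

52300 g

r = 12.8 / 2 = 6.4 cm
RCF₁ = 1.118 × 10⁻⁵ × 6.4 × (21030)² = 1.118 × 10⁻⁵ × 6.4 × 442,260,900 ≈ 31,644.7 × g
RCF₂ = 1.118 × 10⁻⁵ × 6.4 × (34245)² = 1.118 × 10⁻⁵ × 6.4 × 1,172,720,025 ≈ 83,910.5 × g
Increase = 83,910.5 − 31,644.7 = 52,265.8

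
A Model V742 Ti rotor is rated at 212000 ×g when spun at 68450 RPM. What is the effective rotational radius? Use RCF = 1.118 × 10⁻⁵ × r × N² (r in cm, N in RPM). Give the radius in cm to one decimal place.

4.0 cm

212000 = 1.118 × 10⁻⁵ × r × (68450)²
r = 212000 / (1.118 × 10⁻⁵ × 4,685,402,500) = 212000 / 52382.8 ≈ 4.047 cm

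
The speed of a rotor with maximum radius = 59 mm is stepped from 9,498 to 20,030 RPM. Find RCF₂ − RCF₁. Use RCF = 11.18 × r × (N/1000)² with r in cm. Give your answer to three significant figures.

≈ 20500 x g

r = 59 mm = 5.9 cm
RCF₁ = 11.18 × 5.9 × (9.498)² = 11.18 × 5.9 × 90.212004 ≈ 5,950.6 × g
RCF₂ = 11.18 × 5.9 × (20.03)² = 11.18 × 5.9 × 401.2009 ≈ 26,464 × g
Increase = 26,464 − 5,950.6 = 20,513.4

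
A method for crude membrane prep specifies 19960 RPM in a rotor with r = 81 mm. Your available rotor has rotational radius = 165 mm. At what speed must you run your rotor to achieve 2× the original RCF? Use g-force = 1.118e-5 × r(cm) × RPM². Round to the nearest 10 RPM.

Original rotor: r = 81 mm = 8.1 cm
RCF = 1.118 × 10⁻⁵ × r × N²
RCF_original = 1.118 × 10⁻⁵ × 8.1 × (19960)² = 1.118 × 10⁻⁵ × 8.1 × 398,401,600 ≈ 36,078.5 × g
Target RCF = 2 × 36,078.5 ≈ 72,157 × g
Your rotor: r = 165 mm = 16.5 cm
72,157 = 1.118 × 10⁻⁵ × 16.5 × N²
N² = 72,157 / (18.447 × 10⁻⁵) = 391,158,454
N ≈ √391,158,454 ≈ 19,777.7

≈ 19780 RPM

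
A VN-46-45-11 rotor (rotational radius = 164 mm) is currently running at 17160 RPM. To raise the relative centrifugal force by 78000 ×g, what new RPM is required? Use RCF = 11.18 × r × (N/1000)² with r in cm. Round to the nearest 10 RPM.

N₂ ≈ 26830 RPM

r = 164 mm = 16.4 cm
Current RCF = 11.18 × 16.4 × (17.16)² = 11.18 × 16.4 × 294.4656 ≈ 53,990.9 × g
Target RCF = 53,990.9 + 78,000 = 131,990.9 × g
(N/1000)² = 131,990.9 / 183.352 = 719.8771
N = 1000 × √719.8771 ≈ 26,830.5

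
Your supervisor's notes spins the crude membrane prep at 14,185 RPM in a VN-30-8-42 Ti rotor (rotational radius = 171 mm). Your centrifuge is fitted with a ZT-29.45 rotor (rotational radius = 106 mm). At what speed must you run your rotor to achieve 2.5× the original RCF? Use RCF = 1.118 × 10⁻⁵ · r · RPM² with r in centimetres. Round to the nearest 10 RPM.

Original rotor: r = 171 mm = 17.1 cm
RCF = 1.118 × 10⁻⁵ × r × N²
RCF_original = 1.118 × 10⁻⁵ × 17.1 × (14185)² = 1.118 × 10⁻⁵ × 17.1 × 201,214,225 ≈ 38,467.7 × g
Target RCF = 2.5 × 38,467.7 ≈ 96,169.2 × g
Your rotor: r = 106 mm = 10.6 cm
96,169.2 = 1.118 × 10⁻⁵ × 10.6 × N²
N² = 96,169.2 / (11.8508 × 10⁻⁵) = 811,499,646
N ≈ √811,499,646 ≈ 28,486.8

28490 RPM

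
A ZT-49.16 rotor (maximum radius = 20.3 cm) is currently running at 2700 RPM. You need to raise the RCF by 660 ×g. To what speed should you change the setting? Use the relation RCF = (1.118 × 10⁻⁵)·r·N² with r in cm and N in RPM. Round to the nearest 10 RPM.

Current RCF = 1.118 × 10⁻⁵ × 20.3 × (2700)² = 1.118 × 10⁻⁵ × 20.3 × 7,290,000 ≈ 1,654.5 × g
Target RCF = 1,654.5 + 660 = 2,314.5 × g
N² = 2,314.5 / (22.6954 × 10⁻⁵) = 10,198,102
N ≈ √10,198,102 ≈ 3,193.4

N₂ ≈ 3190 RPM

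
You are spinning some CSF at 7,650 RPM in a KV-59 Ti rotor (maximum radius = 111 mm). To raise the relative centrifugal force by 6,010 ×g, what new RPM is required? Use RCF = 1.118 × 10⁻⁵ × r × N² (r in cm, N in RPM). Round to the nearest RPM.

r = 111 mm = 11.1 cm
Current RCF = 1.118 × 10⁻⁵ × 11.1 × (7650)² = 1.118 × 10⁻⁵ × 11.1 × 58,522,500 ≈ 7,262.5 × g
Target RCF = 7,262.5 + 6,010 = 13,272.5 × g
N² = 13,272.5 / (12.4098 × 10⁻⁵) = 106,951,764
N ≈ √106,951,764 ≈ 10,341.7

N₂ ≈ 10342 RPM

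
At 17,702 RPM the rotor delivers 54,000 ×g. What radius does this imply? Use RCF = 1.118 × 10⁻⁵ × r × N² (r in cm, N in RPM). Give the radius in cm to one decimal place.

54000 = 1.118 × 10⁻⁵ × r × (17702)²
r = 54000 / (1.118 × 10⁻⁵ × 313,360,804) = 54000 / 3503.374 ≈ 15.414 cm

≈ 15.4 cm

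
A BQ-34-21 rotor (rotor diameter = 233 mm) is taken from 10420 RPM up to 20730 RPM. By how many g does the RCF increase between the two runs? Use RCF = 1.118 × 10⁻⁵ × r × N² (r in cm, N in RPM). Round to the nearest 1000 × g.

r = 233 mm / 2 = 116.5 mm = 11.65 cm
RCF₁ = 1.118 × 10⁻⁵ × 11.65 × (10420)² = 1.118 × 10⁻⁵ × 11.65 × 108,576,400 ≈ 14,141.8 × g
RCF₂ = 1.118 × 10⁻⁵ × 11.65 × (20730)² = 1.118 × 10⁻⁵ × 11.65 × 429,732,900 ≈ 55,971.4 × g
Increase = 55,971.4 − 14,141.8 = 41,829.6

42000 g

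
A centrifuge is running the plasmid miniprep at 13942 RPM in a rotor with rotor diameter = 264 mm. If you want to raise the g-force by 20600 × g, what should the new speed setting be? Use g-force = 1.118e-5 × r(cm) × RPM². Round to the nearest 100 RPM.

r = 264 mm / 2 = 132 mm = 13.2 cm
Current RCF = 1.118 × 10⁻⁵ × 13.2 × (13942)² = 1.118 × 10⁻⁵ × 13.2 × 194,379,364 ≈ 28,685.7 × g
Target RCF = 28,685.7 + 20,600 = 49,285.7 × g
N² = 49,285.7 / (14.7576 × 10⁻⁵) = 333,968,260
N ≈ √333,968,260 ≈ 18,274.8

18300 RPM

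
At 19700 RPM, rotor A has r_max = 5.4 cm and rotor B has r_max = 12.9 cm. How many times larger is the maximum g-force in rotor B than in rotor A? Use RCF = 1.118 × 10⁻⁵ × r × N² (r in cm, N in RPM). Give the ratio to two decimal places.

At fixed N, RCF ∝ r, so RCF_B/RCF_A = r_B/r_A = 12.9 / 5.4 = 2.3889.

2.39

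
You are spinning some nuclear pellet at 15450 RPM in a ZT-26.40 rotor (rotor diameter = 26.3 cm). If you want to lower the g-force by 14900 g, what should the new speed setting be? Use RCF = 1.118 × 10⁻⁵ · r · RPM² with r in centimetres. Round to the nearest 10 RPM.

11720 RPM

r = 26.3 / 2 = 13.15 cm
Current RCF = 1.118 × 10⁻⁵ × 13.15 × (15450)² = 1.118 × 10⁻⁵ × 13.15 × 238,702,500 ≈ 35,093.3 × g
Target RCF = 35,093.3 − 14,900 = 20,193.3 × g
N² = 20,193.3 / (14.7017 × 10⁻⁵) = 137,353,503
N ≈ √137,353,503 ≈ 11,719.8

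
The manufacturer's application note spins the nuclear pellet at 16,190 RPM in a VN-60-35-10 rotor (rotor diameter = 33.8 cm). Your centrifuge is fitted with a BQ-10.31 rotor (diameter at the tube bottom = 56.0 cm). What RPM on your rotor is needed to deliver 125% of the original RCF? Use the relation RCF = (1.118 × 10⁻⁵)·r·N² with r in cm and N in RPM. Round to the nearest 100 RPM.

14100 RPM

Original rotor: r = 33.8 / 2 = 16.9 cm
RCF = 1.118 × 10⁻⁵ × r × N²
RCF_original = 1.118 × 10⁻⁵ × 16.9 × (16190)² = 1.118 × 10⁻⁵ × 16.9 × 262,116,100 ≈ 49,524.7 × g
Target RCF = 1.25 × 49,524.7 ≈ 61,905.9 × g
Your rotor: r = 56.0 / 2 = 28 cm
61,905.9 = 1.118 × 10⁻⁵ × 28 × N²
N² = 61,905.9 / (31.304 × 10⁻⁵) = 197,757,156
N ≈ √197,757,156 ≈ 14,062.6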